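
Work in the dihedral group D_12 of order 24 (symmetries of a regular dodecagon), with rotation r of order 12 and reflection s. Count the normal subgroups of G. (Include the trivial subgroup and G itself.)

9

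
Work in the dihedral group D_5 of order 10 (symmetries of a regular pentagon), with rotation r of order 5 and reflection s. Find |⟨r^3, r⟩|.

5

|⟨r^3⟩| = 5 and |⟨r⟩| = 5, so |H| is a multiple of lcm(5, 5) = 5 and divides |G| = 10.
Closing under the operation: H = {e, r, r^2, r^3, r^4}, so |H| = 5.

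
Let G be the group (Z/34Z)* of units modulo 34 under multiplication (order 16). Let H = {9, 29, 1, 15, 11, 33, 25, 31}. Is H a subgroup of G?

9 ∈ H but its inverse 19 ∉ H, so H is not a subgroup.

No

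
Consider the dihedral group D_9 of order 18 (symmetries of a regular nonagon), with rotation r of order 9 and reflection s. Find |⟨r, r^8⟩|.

9

|⟨r⟩| = 9 and |⟨r^8⟩| = 9, so |H| is a multiple of lcm(9, 9) = 9 and divides |G| = 18.
Closing under the operation: H = {e, r, r^2, r^3, r^4, r^5, r^6, r^7, r^8}, so |H| = 9.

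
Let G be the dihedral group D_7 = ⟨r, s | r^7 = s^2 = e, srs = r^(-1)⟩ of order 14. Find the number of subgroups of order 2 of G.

|G| = 14 and 2 | 14, so subgroups of order 2 are possible by Lagrange.
The subgroups of order 2 are: {e, r^2s}; {e, r^3s}; {e, r^4s}; {e, r^5s}; … (7 in all).
So G has 7 subgroups of order 2.

7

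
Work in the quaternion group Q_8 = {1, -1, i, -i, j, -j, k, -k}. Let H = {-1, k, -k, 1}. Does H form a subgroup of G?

|H| = 4 divides |G| = 8, consistent with Lagrange.
H contains the identity, every element's inverse is in H, and H is closed under ·: it is a subgroup.
In fact H = ⟨-k⟩.

Yes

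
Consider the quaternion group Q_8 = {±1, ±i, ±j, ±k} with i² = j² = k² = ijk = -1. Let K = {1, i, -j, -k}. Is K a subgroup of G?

No

-j ∈ K but its inverse j ∉ K, so K is not a subgroup.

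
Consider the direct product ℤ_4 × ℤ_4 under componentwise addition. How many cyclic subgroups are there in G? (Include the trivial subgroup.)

10

Each element a generates a cyclic subgroup ⟨a⟩; distinct elements may generate the same one (a cyclic group of order d has φ(d) generators).
Cyclic subgroups by order — order 1: 1; order 2: 3; order 4: 6.
Total: 10.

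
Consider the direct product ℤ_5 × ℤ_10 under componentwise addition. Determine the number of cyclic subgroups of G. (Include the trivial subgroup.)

14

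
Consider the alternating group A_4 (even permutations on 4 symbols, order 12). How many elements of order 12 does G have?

No element of G has order 12 (even though 12 | 12).

0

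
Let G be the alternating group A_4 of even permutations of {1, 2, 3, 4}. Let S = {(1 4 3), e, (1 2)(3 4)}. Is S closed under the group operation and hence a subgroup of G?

No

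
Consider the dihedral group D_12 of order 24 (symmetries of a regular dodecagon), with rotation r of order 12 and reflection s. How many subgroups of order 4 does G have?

7

|G| = 24 and 4 | 24, so subgroups of order 4 are possible by Lagrange.
The subgroups of order 4 are: {e, r^6, r^4s, r^10s}; {e, r^6, r^5s, r^11s}; {e, r^6, r^2s, r^8s}; {e, r^3, r^6, r^9}; … (7 in all).
So G has 7 subgroups of order 4.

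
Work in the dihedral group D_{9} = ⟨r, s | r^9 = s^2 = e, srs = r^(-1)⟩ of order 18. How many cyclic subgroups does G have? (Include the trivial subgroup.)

Group the elements of G by the cyclic subgroup they generate; each cyclic subgroup of order d accounts for φ(d) elements.
Cyclic subgroups by order — order 1: 1; order 2: 9; order 3: 1; order 9: 1.
Total: 12.

12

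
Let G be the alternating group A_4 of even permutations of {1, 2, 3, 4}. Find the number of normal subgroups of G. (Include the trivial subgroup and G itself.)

3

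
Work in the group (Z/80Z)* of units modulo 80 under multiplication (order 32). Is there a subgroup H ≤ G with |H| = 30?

30 does not divide |G| = 32, so by Lagrange no subgroup of order 30 exists.

No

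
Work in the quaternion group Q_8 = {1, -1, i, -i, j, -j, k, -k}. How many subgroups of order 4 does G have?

|G| = 8 and 4 | 8, so subgroups of order 4 are possible by Lagrange.
The subgroups of order 4 are: {1, -1, i, -i}; {1, -1, j, -j}; {1, -1, k, -k}.
So G has 3 subgroups of order 4.

3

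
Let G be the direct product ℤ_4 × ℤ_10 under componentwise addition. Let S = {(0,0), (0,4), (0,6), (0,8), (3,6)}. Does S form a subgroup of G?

No

(3,6) ∈ S but its inverse (1,4) ∉ S, so S is not a subgroup.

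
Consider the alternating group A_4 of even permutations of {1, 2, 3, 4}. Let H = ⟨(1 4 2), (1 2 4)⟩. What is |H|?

|⟨(1 4 2)⟩| = 3 and |⟨(1 2 4)⟩| = 3, so |H| is a multiple of lcm(3, 3) = 3 and divides |G| = 12.
Closing under the operation: H = {e, (1 2 4), (1 4 2)}, so |H| = 3.

3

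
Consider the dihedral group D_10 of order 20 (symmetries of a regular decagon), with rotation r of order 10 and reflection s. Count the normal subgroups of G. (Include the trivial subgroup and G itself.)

7

G has 22 subgroups. Checking conjugation-invariance by order — order 1: 1/1 normal; order 2: 1/11 normal; order 4: 0/5 normal; order 5: 1/1 normal; order 10: 3/3 normal; order 20: 1/1 normal.
Total normal subgroups: 7.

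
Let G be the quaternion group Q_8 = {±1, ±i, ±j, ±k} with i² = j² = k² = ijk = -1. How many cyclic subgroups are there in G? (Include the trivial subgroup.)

Group the elements of G by the cyclic subgroup they generate; each cyclic subgroup of order d accounts for φ(d) elements.
Cyclic subgroups by order — order 1: 1; order 2: 1; order 4: 3.
Total: 5.

5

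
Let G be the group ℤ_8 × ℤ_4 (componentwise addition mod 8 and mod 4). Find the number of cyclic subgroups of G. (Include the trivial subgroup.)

Group the elements of G by the cyclic subgroup they generate; each cyclic subgroup of order d accounts for φ(d) elements.
Cyclic subgroups by order — order 1: 1; order 2: 3; order 4: 6; order 8: 4.
Total: 14.

14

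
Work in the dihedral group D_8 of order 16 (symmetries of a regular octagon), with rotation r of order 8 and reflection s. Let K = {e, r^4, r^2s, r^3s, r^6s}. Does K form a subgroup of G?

No

|K| = 5 does not divide |G| = 16, so by Lagrange K is not a subgroup.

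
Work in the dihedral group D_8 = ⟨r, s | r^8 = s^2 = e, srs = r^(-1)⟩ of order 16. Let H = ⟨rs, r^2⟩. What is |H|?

8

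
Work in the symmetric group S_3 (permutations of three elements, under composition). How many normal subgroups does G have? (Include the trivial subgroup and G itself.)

3

G has 6 subgroups. Checking conjugation-invariance by order — order 1: 1/1 normal; order 2: 0/3 normal; order 3: 1/1 normal; order 6: 1/1 normal.
Total normal subgroups: 3.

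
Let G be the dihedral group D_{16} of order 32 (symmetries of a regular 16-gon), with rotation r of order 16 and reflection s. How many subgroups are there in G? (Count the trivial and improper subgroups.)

36

|G| = 32, so by Lagrange every subgroup order divides 32. Divisors: 1, 2, 4, 8, 16, 32.
Subgroups by order — order 1: 1; order 2: 17; order 4: 9; order 8: 5; order 16: 3; order 32: 1.
Total: 1 + 17 + 9 + 5 + 3 + 1 = 36.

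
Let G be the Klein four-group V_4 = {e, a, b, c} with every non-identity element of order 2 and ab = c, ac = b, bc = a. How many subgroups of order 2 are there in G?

3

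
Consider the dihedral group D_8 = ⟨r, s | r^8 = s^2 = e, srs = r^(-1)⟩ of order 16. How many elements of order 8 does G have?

4

The elements of order 8 are: r, r^3, r^5, r^7.
That's 4.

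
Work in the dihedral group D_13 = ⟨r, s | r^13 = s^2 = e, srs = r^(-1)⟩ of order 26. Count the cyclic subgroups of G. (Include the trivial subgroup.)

Group the elements of G by the cyclic subgroup they generate; each cyclic subgroup of order d accounts for φ(d) elements.
Cyclic subgroups by order — order 1: 1; order 2: 13; order 13: 1.
Total: 15.

15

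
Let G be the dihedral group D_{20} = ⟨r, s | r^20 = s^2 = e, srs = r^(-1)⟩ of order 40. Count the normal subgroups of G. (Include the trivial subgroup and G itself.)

9

G has 48 subgroups. Checking conjugation-invariance by order — order 1: 1/1 normal; order 2: 1/21 normal; order 4: 1/11 normal; order 5: 1/1 normal; order 8: 0/5 normal; order 10: 1/5 normal; order 20: 3/3 normal; order 40: 1/1 normal.
Total normal subgroups: 9.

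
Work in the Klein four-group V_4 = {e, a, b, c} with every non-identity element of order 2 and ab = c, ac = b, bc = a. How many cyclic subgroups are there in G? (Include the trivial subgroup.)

4

A cyclic subgroup of order d is generated by each of its φ(d) elements of order d, so the cyclic subgroups of order d number (#elements of order d)/φ(d).
Cyclic subgroups by order — order 1: 1; order 2: 3.
Total: 4.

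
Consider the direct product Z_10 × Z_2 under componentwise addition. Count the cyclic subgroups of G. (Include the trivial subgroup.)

Group the elements of G by the cyclic subgroup they generate; each cyclic subgroup of order d accounts for φ(d) elements.
Cyclic subgroups by order — order 1: 1; order 2: 3; order 5: 1; order 10: 3.
Total: 8.

8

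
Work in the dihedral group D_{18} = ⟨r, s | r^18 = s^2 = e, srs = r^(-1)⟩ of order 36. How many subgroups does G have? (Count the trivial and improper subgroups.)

45

|G| = 36, so by Lagrange every subgroup order divides 36. Divisors: 1, 2, 3, 4, 6, 9, 12, 18, 36.
Subgroups by order — order 1: 1; order 2: 19; order 3: 1; order 4: 9; order 6: 7; order 9: 1; order 12: 3; order 18: 3; order 36: 1.
Total: 1 + 19 + 1 + 9 + 7 + 1 + 3 + 3 + 1 = 45.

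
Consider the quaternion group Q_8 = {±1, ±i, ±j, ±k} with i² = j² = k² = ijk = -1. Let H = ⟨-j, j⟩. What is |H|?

4

|⟨-j⟩| = 4 and |⟨j⟩| = 4, so |H| is a multiple of lcm(4, 4) = 4 and divides |G| = 8.
Closing under the operation: H = {1, -1, j, -j}, so |H| = 4.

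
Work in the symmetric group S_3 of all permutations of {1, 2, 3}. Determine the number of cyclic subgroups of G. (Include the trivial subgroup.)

5

Group the elements of G by the cyclic subgroup they generate; each cyclic subgroup of order d accounts for φ(d) elements.
Cyclic subgroups by order — order 1: 1; order 2: 3; order 3: 1.
Total: 5.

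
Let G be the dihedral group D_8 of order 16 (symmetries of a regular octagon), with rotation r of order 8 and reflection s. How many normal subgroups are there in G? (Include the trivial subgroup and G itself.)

7

G has 19 subgroups. Checking conjugation-invariance by order — order 1: 1/1 normal; order 2: 1/9 normal; order 4: 1/5 normal; order 8: 3/3 normal; order 16: 1/1 normal.
Total normal subgroups: 7.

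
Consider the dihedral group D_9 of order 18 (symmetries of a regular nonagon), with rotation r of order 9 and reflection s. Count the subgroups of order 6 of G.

3

|G| = 18 and 6 | 18, so subgroups of order 6 are possible by Lagrange.
The subgroups of order 6 are: {e, r^3, r^6, r^2s, r^5s, r^8s}; {e, r^3, r^6, s, r^3s, r^6s}; {e, r^3, r^6, rs, r^4s, r^7s}.
So G has 3 subgroups of order 6.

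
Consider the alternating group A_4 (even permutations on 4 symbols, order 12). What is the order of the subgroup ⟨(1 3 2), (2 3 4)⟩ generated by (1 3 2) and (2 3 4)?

|⟨(1 3 2)⟩| = 3 and |⟨(2 3 4)⟩| = 3, so |H| is a multiple of lcm(3, 3) = 3 and divides |G| = 12.
Closing {(1 3 2), (2 3 4)} under the group operation gives all of G, so |H| = 12.

12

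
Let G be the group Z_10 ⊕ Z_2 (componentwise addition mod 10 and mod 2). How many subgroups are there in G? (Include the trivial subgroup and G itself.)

|G| = 20, so by Lagrange every subgroup order divides 20. Divisors: 1, 2, 4, 5, 10, 20.
Subgroups by order — order 1: 1; order 2: 3; order 4: 1; order 5: 1; order 10: 3; order 20: 1.
Total: 1 + 3 + 1 + 1 + 3 + 1 = 10.

10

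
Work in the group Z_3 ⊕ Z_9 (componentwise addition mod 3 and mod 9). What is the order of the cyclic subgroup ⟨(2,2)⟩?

The order of (2,2) in Z_3 × Z_9 is lcm(ord(2) in Z_3, ord(2) in Z_9).
ord(2) = 3 and ord(2) = 9, so |⟨(2,2)⟩| = lcm(3, 9) = 9.

9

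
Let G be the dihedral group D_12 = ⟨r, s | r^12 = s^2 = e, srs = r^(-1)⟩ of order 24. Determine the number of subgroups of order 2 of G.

|G| = 24 and 2 | 24, so subgroups of order 2 are possible by Lagrange.
The subgroups of order 2 are: {e, r^10s}; {e, r^11s}; {e, r^2s}; {e, r^3s}; … (13 in all).
So G has 13 subgroups of order 2.

13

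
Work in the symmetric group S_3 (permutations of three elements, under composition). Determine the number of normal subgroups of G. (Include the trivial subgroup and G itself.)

G has 6 subgroups. Checking conjugation-invariance by order — order 1: 1/1 normal; order 2: 0/3 normal; order 3: 1/1 normal; order 6: 1/1 normal.
Total normal subgroups: 3.

3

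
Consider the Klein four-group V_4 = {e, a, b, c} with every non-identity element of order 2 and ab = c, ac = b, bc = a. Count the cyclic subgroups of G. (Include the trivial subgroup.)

4

Each element a generates a cyclic subgroup ⟨a⟩; distinct elements may generate the same one (a cyclic group of order d has φ(d) generators).
Cyclic subgroups by order — order 1: 1; order 2: 3.
Total: 4.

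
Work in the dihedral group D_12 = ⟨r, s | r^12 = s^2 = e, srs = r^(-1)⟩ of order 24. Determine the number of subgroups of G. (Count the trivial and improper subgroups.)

|G| = 24, so by Lagrange every subgroup order divides 24. Divisors: 1, 2, 3, 4, 6, 8, 12, 24.
Subgroups by order — order 1: 1; order 2: 13; order 3: 1; order 4: 7; order 6: 5; order 8: 3; order 12: 3; order 24: 1.
Total: 1 + 13 + 1 + 7 + 5 + 3 + 3 + 1 = 34.

34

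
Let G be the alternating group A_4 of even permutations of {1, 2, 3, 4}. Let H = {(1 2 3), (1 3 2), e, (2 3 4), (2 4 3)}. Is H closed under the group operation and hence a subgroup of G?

|H| = 5 does not divide |G| = 12, so by Lagrange H is not a subgroup.

No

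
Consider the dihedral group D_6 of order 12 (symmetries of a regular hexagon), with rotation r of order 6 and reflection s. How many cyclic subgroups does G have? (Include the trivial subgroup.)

10

A cyclic subgroup of order d is generated by each of its φ(d) elements of order d, so the cyclic subgroups of order d number (#elements of order d)/φ(d).
Cyclic subgroups by order — order 1: 1; order 2: 7; order 3: 1; order 6: 1.
Total: 10.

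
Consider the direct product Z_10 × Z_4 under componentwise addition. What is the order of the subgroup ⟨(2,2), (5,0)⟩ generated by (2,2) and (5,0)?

|⟨(2,2)⟩| = 10 and |⟨(5,0)⟩| = 2, so |H| is a multiple of lcm(10, 2) = 10 and divides |G| = 40.
Closing under the operation: H = {(0,0), (0,2), (1,0), (1,2), (2,0), (2,2), (3,0), (3,2), (4,0), (4,2), (5,0), (5,2), (6,0), (6,2), (7,0), (7,2), (8,0), (8,2), (9,0), (9,2)}, so |H| = 20.

20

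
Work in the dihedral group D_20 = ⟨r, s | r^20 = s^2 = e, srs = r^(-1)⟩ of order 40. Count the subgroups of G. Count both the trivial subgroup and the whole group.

|G| = 40, so by Lagrange every subgroup order divides 40. Divisors: 1, 2, 4, 5, 8, 10, 20, 40.
Subgroups by order — order 1: 1; order 2: 21; order 4: 11; order 5: 1; order 8: 5; order 10: 5; order 20: 3; order 40: 1.
Total: 1 + 21 + 11 + 1 + 5 + 5 + 3 + 1 = 48.

48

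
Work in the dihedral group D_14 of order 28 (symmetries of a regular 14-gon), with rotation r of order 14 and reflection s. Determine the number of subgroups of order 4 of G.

|G| = 28 and 4 | 28, so subgroups of order 4 are possible by Lagrange.
The subgroups of order 4 are: {e, r^7, r^3s, r^10s}; {e, r^7, r^4s, r^11s}; {e, r^7, r^5s, r^12s}; {e, r^7, r^6s, r^13s}; … (7 in all).
So G has 7 subgroups of order 4.

7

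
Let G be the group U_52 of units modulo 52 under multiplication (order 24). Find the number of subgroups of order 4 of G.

3

|G| = 24 and 4 | 24, so subgroups of order 4 are possible by Lagrange.
The subgroups of order 4 are: {1, 5, 21, 25}; {1, 25, 27, 51}; {1, 25, 31, 47}.
So G has 3 subgroups of order 4.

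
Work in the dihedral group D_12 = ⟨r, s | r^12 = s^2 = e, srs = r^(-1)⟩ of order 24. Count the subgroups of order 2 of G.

|G| = 24 and 2 | 24, so subgroups of order 2 are possible by Lagrange.
The subgroups of order 2 are: {e, r^10s}; {e, r^11s}; {e, r^2s}; {e, r^3s}; … (13 in all).
So G has 13 subgroups of order 2.

13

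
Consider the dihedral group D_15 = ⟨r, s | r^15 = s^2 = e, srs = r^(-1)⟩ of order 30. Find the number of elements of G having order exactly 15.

8

The elements of order 15 are: r, r^2, r^4, r^7, r^8, r^11, r^13, r^14.
That's 8.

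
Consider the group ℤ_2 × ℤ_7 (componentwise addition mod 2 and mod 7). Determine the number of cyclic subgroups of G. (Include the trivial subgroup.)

Group the elements of G by the cyclic subgroup they generate; each cyclic subgroup of order d accounts for φ(d) elements.
Cyclic subgroups by order — order 1: 1; order 2: 1; order 7: 1; order 14: 1.
Total: 4.

4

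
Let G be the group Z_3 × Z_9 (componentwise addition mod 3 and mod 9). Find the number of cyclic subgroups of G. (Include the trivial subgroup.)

Group the elements of G by the cyclic subgroup they generate; each cyclic subgroup of order d accounts for φ(d) elements.
Cyclic subgroups by order — order 1: 1; order 3: 4; order 9: 3.
Total: 8.

8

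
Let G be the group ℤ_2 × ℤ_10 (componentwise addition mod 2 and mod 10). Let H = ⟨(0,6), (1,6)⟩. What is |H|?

10

|⟨(0,6)⟩| = 5 and |⟨(1,6)⟩| = 10, so |H| is a multiple of lcm(5, 10) = 10 and divides |G| = 20.
Closing under the operation: H = {(0,0), (0,2), (0,4), (0,6), (0,8), (1,0), (1,2), (1,4), (1,6), (1,8)}, so |H| = 10.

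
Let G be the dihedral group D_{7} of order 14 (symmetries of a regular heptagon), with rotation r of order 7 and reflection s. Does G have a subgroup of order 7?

7 | 14. A subgroup of order 7 is {e, r, r^2, r^3, r^4, r^5, r^6}.

Yes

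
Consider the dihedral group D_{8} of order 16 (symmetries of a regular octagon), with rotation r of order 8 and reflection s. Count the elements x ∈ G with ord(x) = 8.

The elements of order 8 are: r, r^3, r^5, r^7.
That's 4.

4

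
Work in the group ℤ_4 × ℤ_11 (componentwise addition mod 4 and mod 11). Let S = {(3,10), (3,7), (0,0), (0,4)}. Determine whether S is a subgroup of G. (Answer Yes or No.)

(3,7) ∈ S but its inverse (1,4) ∉ S, so S is not a subgroup.

No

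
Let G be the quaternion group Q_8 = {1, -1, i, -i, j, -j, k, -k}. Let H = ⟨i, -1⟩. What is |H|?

4

|⟨i⟩| = 4 and |⟨-1⟩| = 2, so |H| is a multiple of lcm(4, 2) = 4 and divides |G| = 8.
Closing under the operation: H = {1, -1, i, -i}, so |H| = 4.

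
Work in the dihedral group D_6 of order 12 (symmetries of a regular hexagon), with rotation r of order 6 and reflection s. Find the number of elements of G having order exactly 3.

The elements of order 3 are: r^2, r^4.
That's 2.

2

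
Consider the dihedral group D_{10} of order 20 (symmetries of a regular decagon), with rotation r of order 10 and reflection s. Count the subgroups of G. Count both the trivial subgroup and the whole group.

22

|G| = 20, so by Lagrange every subgroup order divides 20. Divisors: 1, 2, 4, 5, 10, 20.
Subgroups by order — order 1: 1; order 2: 11; order 4: 5; order 5: 1; order 10: 3; order 20: 1.
Total: 1 + 11 + 5 + 1 + 3 + 1 = 22.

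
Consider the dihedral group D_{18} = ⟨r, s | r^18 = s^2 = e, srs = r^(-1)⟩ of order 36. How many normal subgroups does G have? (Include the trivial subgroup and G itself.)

9

G has 45 subgroups. Checking conjugation-invariance by order — order 1: 1/1 normal; order 2: 1/19 normal; order 3: 1/1 normal; order 4: 0/9 normal; order 6: 1/7 normal; order 9: 1/1 normal; order 12: 0/3 normal; order 18: 3/3 normal; order 36: 1/1 normal.
Total normal subgroups: 9.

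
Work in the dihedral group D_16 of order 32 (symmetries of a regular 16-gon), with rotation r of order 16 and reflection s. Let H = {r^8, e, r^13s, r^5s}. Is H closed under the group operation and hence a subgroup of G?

Yes

|H| = 4 divides |G| = 32, consistent with Lagrange.
H contains the identity, every element's inverse is in H, and H is closed under ·: it is a subgroup.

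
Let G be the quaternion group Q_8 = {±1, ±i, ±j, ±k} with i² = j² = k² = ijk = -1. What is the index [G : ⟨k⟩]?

2

|⟨k⟩| = 4 and |G| = 8.
By Lagrange, [G : H] = |G|/|H| = 8/4 = 2.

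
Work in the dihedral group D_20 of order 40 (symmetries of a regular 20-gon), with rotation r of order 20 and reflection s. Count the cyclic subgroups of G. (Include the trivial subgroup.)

26

A cyclic subgroup of order d is generated by each of its φ(d) elements of order d, so the cyclic subgroups of order d number (#elements of order d)/φ(d).
Cyclic subgroups by order — order 1: 1; order 2: 21; order 4: 1; order 5: 1; order 10: 1; order 20: 1.
Total: 26.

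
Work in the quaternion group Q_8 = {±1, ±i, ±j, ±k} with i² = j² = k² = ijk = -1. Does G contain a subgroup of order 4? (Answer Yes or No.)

Yes

4 | 8. A subgroup of order 4 is {1, -1, i, -i}.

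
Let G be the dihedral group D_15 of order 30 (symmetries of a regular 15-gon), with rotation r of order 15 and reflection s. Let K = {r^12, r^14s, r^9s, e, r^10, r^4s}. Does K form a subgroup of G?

No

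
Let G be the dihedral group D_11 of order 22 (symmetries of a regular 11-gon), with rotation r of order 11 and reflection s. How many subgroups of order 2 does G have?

11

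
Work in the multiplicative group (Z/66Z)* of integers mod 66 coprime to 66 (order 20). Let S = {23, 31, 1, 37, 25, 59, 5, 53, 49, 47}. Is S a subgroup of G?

|S| = 10 divides |G| = 20, consistent with Lagrange.
S contains the identity, every element's inverse is in S, and S is closed under ·: it is a subgroup.
In fact S = ⟨5⟩.

Yes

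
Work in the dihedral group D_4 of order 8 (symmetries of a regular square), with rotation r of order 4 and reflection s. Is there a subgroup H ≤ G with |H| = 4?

Yes

4 | 8. A subgroup of order 4 is {e, r, r^2, r^3}.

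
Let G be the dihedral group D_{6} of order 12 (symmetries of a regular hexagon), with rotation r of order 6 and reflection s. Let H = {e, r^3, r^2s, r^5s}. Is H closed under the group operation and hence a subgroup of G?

Yes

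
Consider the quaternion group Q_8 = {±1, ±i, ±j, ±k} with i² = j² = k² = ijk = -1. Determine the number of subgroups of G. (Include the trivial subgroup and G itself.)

6

|G| = 8, so by Lagrange every subgroup order divides 8. Divisors: 1, 2, 4, 8.
Subgroups by order — order 1: 1; order 2: 1; order 4: 3; order 8: 1.
Total: 1 + 1 + 3 + 1 = 6.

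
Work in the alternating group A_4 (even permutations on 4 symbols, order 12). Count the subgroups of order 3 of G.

4

|G| = 12 and 3 | 12, so subgroups of order 3 are possible by Lagrange.
The subgroups of order 3 are: {e, (1 2 3), (1 3 2)}; {e, (1 2 4), (1 4 2)}; {e, (1 3 4), (1 4 3)}; {e, (2 3 4), (2 4 3)}.
So G has 4 subgroups of order 3.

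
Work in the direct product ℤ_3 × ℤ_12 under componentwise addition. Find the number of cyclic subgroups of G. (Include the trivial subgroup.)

15

A cyclic subgroup of order d is generated by each of its φ(d) elements of order d, so the cyclic subgroups of order d number (#elements of order d)/φ(d).
Cyclic subgroups by order — order 1: 1; order 2: 1; order 3: 4; order 4: 1; order 6: 4; order 12: 4.
Total: 15.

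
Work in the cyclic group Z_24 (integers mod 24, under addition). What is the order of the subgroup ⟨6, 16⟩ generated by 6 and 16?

12

|⟨6⟩| = 4 and |⟨16⟩| = 3, so |H| is a multiple of lcm(4, 3) = 12 and divides |G| = 24.
Closing under the operation: H = {0, 2, 4, 6, 8, 10, 12, 14, 16, 18, 20, 22}, so |H| = 12.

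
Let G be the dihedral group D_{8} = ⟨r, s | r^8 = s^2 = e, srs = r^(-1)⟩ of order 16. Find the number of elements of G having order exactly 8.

The elements of order 8 are: r, r^3, r^5, r^7.
That's 4.

4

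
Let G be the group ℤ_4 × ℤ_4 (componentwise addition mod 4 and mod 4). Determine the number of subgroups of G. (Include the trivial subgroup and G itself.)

15

|G| = 16, so by Lagrange every subgroup order divides 16. Divisors: 1, 2, 4, 8, 16.
Subgroups by order — order 1: 1; order 2: 3; order 4: 7; order 8: 3; order 16: 1.
Total: 1 + 3 + 7 + 3 + 1 = 15.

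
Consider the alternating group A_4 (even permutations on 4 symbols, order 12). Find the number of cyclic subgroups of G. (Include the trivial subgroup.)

Each element a generates a cyclic subgroup ⟨a⟩; distinct elements may generate the same one (a cyclic group of order d has φ(d) generators).
Cyclic subgroups by order — order 1: 1; order 2: 3; order 3: 4.
Total: 8.

8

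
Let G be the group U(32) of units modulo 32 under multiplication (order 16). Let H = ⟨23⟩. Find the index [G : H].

4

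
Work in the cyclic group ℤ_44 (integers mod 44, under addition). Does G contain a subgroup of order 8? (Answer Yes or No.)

No

8 does not divide |G| = 44, so by Lagrange no subgroup of order 8 exists.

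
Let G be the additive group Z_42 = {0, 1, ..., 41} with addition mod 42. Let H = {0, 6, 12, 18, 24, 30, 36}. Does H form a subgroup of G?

|H| = 7 divides |G| = 42, consistent with Lagrange.
H contains the identity, every element's inverse is in H, and H is closed under +: it is a subgroup.
In fact H = ⟨18⟩.

Yes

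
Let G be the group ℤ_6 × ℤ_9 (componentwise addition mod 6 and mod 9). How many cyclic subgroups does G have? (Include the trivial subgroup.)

16

Group the elements of G by the cyclic subgroup they generate; each cyclic subgroup of order d accounts for φ(d) elements.
Cyclic subgroups by order — order 1: 1; order 2: 1; order 3: 4; order 6: 4; order 9: 3; order 18: 3.
Total: 16.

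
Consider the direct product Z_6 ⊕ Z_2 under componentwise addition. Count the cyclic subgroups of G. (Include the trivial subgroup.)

8

Each element a generates a cyclic subgroup ⟨a⟩; distinct elements may generate the same one (a cyclic group of order d has φ(d) generators).
Cyclic subgroups by order — order 1: 1; order 2: 3; order 3: 1; order 6: 3.
Total: 8.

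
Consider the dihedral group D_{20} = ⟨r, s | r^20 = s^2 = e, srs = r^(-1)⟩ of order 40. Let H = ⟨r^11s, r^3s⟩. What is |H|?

|⟨r^11s⟩| = 2 and |⟨r^3s⟩| = 2, so |H| is a multiple of lcm(2, 2) = 2 and divides |G| = 40.
Closing under the operation: H = {e, r^4, r^8, r^12, r^16, r^3s, r^7s, r^11s, r^15s, r^19s}, so |H| = 10.

10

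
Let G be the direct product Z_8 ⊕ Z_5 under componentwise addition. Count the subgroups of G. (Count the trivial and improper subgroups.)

8

|G| = 40, so by Lagrange every subgroup order divides 40. Divisors: 1, 2, 4, 5, 8, 10, 20, 40.
Subgroups by order — order 1: 1; order 2: 1; order 4: 1; order 5: 1; order 8: 1; order 10: 1; order 20: 1; order 40: 1.
Total: 1 + 1 + 1 + 1 + 1 + 1 + 1 + 1 = 8.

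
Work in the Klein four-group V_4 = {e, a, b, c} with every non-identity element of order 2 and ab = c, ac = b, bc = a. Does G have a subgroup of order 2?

2 | 4. A subgroup of order 2 is {e, a}.

Yes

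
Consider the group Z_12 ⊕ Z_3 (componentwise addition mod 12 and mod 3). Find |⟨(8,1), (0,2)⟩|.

9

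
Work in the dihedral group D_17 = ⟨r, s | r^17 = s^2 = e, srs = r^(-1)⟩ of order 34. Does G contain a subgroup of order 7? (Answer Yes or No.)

No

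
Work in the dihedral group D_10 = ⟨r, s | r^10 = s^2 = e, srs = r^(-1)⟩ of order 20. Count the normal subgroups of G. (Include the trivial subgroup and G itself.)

7

G has 22 subgroups. Checking conjugation-invariance by order — order 1: 1/1 normal; order 2: 1/11 normal; order 4: 0/5 normal; order 5: 1/1 normal; order 10: 3/3 normal; order 20: 1/1 normal.
Total normal subgroups: 7.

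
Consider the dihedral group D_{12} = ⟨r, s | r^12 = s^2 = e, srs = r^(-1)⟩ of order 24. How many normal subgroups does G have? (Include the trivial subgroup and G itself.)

9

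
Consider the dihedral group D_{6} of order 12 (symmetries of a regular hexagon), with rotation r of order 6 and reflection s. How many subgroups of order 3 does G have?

1

|G| = 12 and 3 | 12, so subgroups of order 3 are possible by Lagrange.
The subgroups of order 3 are: {e, r^2, r^4}.
So G has 1 subgroup of order 3.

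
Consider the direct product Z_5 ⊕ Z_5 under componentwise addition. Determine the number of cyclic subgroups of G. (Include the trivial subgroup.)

7

Each element a generates a cyclic subgroup ⟨a⟩; distinct elements may generate the same one (a cyclic group of order d has φ(d) generators).
Cyclic subgroups by order — order 1: 1; order 5: 6.
Total: 7.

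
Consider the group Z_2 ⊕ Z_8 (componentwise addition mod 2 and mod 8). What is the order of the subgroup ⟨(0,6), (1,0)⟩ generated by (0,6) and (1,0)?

|⟨(0,6)⟩| = 4 and |⟨(1,0)⟩| = 2, so |H| is a multiple of lcm(4, 2) = 4 and divides |G| = 16.
Closing under the operation: H = {(0,0), (0,2), (0,4), (0,6), (1,0), (1,2), (1,4), (1,6)}, so |H| = 8.

8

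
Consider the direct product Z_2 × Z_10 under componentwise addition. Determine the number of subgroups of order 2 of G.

|G| = 20 and 2 | 20, so subgroups of order 2 are possible by Lagrange.
The subgroups of order 2 are: {(0,0), (0,5)}; {(0,0), (1,0)}; {(0,0), (1,5)}.
So G has 3 subgroups of order 2.

3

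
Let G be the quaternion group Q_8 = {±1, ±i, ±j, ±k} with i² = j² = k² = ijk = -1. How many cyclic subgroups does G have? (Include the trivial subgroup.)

5

A cyclic subgroup of order d is generated by each of its φ(d) elements of order d, so the cyclic subgroups of order d number (#elements of order d)/φ(d).
Cyclic subgroups by order — order 1: 1; order 2: 1; order 4: 3.
Total: 5.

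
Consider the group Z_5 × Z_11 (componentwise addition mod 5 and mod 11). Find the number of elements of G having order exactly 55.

40

An element (a,b) has order lcm(ord(a), ord(b)); count pairs with lcm equal to 55.
Enumerating gives 40 such elements.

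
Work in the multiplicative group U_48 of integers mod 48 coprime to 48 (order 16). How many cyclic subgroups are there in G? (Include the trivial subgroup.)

Each element a generates a cyclic subgroup ⟨a⟩; distinct elements may generate the same one (a cyclic group of order d has φ(d) generators).
Cyclic subgroups by order — order 1: 1; order 2: 7; order 4: 4.
Total: 12.

12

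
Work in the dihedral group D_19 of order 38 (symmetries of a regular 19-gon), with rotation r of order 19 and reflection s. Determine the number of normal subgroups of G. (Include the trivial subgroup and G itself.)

3

G has 22 subgroups. Checking conjugation-invariance by order — order 1: 1/1 normal; order 2: 0/19 normal; order 19: 1/1 normal; order 38: 1/1 normal.
Total normal subgroups: 3.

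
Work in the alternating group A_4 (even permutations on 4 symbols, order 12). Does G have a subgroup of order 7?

No

7 does not divide |G| = 12, so by Lagrange no subgroup of order 7 exists.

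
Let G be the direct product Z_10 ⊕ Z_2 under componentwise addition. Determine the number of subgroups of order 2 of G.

3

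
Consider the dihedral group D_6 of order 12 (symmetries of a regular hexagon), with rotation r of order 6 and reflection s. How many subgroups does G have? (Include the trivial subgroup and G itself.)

|G| = 12, so by Lagrange every subgroup order divides 12. Divisors: 1, 2, 3, 4, 6, 12.
Subgroups by order — order 1: 1; order 2: 7; order 3: 1; order 4: 3; order 6: 3; order 12: 1.
Total: 1 + 7 + 1 + 3 + 3 + 1 = 16.

16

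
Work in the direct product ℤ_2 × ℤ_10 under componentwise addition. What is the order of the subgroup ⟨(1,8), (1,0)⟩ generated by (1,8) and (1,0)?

10

|⟨(1,8)⟩| = 10 and |⟨(1,0)⟩| = 2, so |H| is a multiple of lcm(10, 2) = 10 and divides |G| = 20.
Closing under the operation: H = {(0,0), (0,2), (0,4), (0,6), (0,8), (1,0), (1,2), (1,4), (1,6), (1,8)}, so |H| = 10.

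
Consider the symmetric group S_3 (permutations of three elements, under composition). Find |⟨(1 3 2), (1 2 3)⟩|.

3

|⟨(1 3 2)⟩| = 3 and |⟨(1 2 3)⟩| = 3, so |H| is a multiple of lcm(3, 3) = 3 and divides |G| = 6.
Closing under the operation: H = {e, (1 2 3), (1 3 2)}, so |H| = 3.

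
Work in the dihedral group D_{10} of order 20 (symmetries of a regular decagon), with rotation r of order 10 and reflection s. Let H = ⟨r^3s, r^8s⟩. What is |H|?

4

|⟨r^3s⟩| = 2 and |⟨r^8s⟩| = 2, so |H| is a multiple of lcm(2, 2) = 2 and divides |G| = 20.
Closing under the operation: H = {e, r^5, r^3s, r^8s}, so |H| = 4.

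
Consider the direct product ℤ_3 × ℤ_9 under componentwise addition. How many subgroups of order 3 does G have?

|G| = 27 and 3 | 27, so subgroups of order 3 are possible by Lagrange.
The subgroups of order 3 are: {(0,0), (0,3), (0,6)}; {(0,0), (1,0), (2,0)}; {(0,0), (1,3), (2,6)}; {(0,0), (1,6), (2,3)}.
So G has 4 subgroups of order 3.

4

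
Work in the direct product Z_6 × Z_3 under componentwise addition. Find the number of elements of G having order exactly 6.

8

An element (a,b) has order lcm(ord(a), ord(b)); count pairs with lcm equal to 6.
Enumerating gives 8 such elements.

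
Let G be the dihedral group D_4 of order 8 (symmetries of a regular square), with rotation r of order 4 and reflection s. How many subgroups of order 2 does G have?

5

|G| = 8 and 2 | 8, so subgroups of order 2 are possible by Lagrange.
The subgroups of order 2 are: {e, r^2}; {e, r^2s}; {e, r^3s}; {e, rs}; … (5 in all).
So G has 5 subgroups of order 2.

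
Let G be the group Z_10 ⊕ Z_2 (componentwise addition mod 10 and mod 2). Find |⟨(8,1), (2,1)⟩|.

10

|⟨(8,1)⟩| = 10 and |⟨(2,1)⟩| = 10, so |H| is a multiple of lcm(10, 10) = 10 and divides |G| = 20.
Closing under the operation: H = {(0,0), (0,1), (2,0), (2,1), (4,0), (4,1), (6,0), (6,1), (8,0), (8,1)}, so |H| = 10.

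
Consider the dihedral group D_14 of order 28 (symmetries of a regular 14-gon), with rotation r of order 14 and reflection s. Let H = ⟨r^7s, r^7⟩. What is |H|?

4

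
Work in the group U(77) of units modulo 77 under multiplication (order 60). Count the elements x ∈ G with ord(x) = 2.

The elements of order 2 are: 34, 43, 76.
That's 3.

3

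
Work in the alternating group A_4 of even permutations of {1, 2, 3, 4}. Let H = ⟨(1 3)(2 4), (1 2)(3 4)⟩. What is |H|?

|⟨(1 3)(2 4)⟩| = 2 and |⟨(1 2)(3 4)⟩| = 2, so |H| is a multiple of lcm(2, 2) = 2 and divides |G| = 12.
Closing under the operation: H = {e, (1 2)(3 4), (1 3)(2 4), (1 4)(2 3)}, so |H| = 4.

4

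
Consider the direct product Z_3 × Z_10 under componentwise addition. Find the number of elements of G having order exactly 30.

An element (a,b) has order lcm(ord(a), ord(b)); count pairs with lcm equal to 30.
Enumerating gives 8 such elements.

8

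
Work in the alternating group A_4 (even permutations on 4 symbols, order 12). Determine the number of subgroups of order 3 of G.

|G| = 12 and 3 | 12, so subgroups of order 3 are possible by Lagrange.
The subgroups of order 3 are: {e, (1 2 3), (1 3 2)}; {e, (1 2 4), (1 4 2)}; {e, (1 3 4), (1 4 3)}; {e, (2 3 4), (2 4 3)}.
So G has 4 subgroups of order 3.

4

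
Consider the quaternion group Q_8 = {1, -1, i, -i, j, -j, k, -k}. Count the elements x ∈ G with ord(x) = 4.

6

The elements of order 4 are: i, -i, j, -j, k, -k.
That's 6.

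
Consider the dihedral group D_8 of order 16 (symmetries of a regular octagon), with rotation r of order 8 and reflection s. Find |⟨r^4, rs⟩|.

4

|⟨r^4⟩| = 2 and |⟨rs⟩| = 2, so |H| is a multiple of lcm(2, 2) = 2 and divides |G| = 16.
Closing under the operation: H = {e, r^4, rs, r^5s}, so |H| = 4.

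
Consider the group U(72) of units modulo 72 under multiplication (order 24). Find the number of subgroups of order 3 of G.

|G| = 24 and 3 | 24, so subgroups of order 3 are possible by Lagrange.
The subgroups of order 3 are: {1, 25, 49}.
So G has 1 subgroup of order 3.

1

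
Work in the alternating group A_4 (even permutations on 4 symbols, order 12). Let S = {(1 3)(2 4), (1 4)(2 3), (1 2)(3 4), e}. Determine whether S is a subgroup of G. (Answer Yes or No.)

Yes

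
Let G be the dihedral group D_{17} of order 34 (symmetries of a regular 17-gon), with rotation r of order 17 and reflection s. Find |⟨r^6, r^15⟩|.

17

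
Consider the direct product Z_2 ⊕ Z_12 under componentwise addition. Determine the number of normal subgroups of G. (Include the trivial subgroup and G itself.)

G is abelian, so every subgroup is normal.
G has 16 subgroups in total, hence 16 normal subgroups.

16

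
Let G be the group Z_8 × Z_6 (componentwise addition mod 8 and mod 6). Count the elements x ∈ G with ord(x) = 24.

An element (a,b) has order lcm(ord(a), ord(b)); count pairs with lcm equal to 24.
Enumerating gives 16 such elements.

16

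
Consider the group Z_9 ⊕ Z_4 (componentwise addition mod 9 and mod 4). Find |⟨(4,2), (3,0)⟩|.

|⟨(4,2)⟩| = 18 and |⟨(3,0)⟩| = 3, so |H| is a multiple of lcm(18, 3) = 18 and divides |G| = 36.
Closing under the operation: H = {(0,0), (0,2), (1,0), (1,2), (2,0), (2,2), (3,0), (3,2), (4,0), (4,2), (5,0), (5,2), (6,0), (6,2), (7,0), (7,2), (8,0), (8,2)}, so |H| = 18.

18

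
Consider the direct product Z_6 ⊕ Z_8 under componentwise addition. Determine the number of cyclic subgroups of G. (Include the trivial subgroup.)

Group the elements of G by the cyclic subgroup they generate; each cyclic subgroup of order d accounts for φ(d) elements.
Cyclic subgroups by order — order 1: 1; order 2: 3; order 3: 1; order 4: 2; order 6: 3; order 8: 2; order 12: 2; order 24: 2.
Total: 16.

16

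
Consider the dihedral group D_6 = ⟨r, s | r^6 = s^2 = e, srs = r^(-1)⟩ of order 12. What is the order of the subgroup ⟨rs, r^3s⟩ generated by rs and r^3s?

6

|⟨rs⟩| = 2 and |⟨r^3s⟩| = 2, so |H| is a multiple of lcm(2, 2) = 2 and divides |G| = 12.
Closing under the operation: H = {e, r^2, r^4, rs, r^3s, r^5s}, so |H| = 6.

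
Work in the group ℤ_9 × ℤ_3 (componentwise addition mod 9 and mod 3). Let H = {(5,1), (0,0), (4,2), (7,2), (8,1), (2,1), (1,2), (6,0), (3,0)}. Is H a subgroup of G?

Yes

|H| = 9 divides |G| = 27, consistent with Lagrange.
H contains the identity, every element's inverse is in H, and H is closed under +: it is a subgroup.
In fact H = ⟨(1,2)⟩.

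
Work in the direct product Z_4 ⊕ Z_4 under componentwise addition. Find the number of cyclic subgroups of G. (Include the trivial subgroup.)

A cyclic subgroup of order d is generated by each of its φ(d) elements of order d, so the cyclic subgroups of order d number (#elements of order d)/φ(d).
Cyclic subgroups by order — order 1: 1; order 2: 3; order 4: 6.
Total: 10.

10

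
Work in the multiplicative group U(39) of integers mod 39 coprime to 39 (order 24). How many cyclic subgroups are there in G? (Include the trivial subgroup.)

12

A cyclic subgroup of order d is generated by each of its φ(d) elements of order d, so the cyclic subgroups of order d number (#elements of order d)/φ(d).
Cyclic subgroups by order — order 1: 1; order 2: 3; order 3: 1; order 4: 2; order 6: 3; order 12: 2.
Total: 12.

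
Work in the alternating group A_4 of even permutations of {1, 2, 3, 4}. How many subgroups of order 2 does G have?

3

|G| = 12 and 2 | 12, so subgroups of order 2 are possible by Lagrange.
The subgroups of order 2 are: {e, (1 2)(3 4)}; {e, (1 3)(2 4)}; {e, (1 4)(2 3)}.
So G has 3 subgroups of order 2.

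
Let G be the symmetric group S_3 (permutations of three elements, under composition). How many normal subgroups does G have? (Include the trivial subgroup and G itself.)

3

G has 6 subgroups. Checking conjugation-invariance by order — order 1: 1/1 normal; order 2: 0/3 normal; order 3: 1/1 normal; order 6: 1/1 normal.
Total normal subgroups: 3.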